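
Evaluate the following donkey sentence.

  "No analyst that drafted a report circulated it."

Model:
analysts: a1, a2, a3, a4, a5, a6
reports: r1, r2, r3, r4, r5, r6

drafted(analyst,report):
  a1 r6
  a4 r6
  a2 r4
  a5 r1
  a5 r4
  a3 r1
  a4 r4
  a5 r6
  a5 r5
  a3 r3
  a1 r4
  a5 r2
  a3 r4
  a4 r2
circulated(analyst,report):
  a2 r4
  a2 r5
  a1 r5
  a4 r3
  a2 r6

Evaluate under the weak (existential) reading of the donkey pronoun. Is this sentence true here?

False

"it" takes "a report" as antecedent — a donkey pronoun bound across the clause boundary.
Truth condition: for no (a,r) with drafted(a,r) does circulated(a,r) hold.
Restrictor pairs — does the scope hold? (a1,r4):fails  (a1,r6):fails  (a2,r4):holds  (a3,r1):fails  (a3,r3):fails  (a3,r4):fails  (a4,r2):fails  (a4,r4):fails  (a4,r6):fails  (a5,r1):fails  (a5,r2):fails  (a5,r4):fails  (a5,r5):fails  (a5,r6):fails
Scope holds for 1 pair(s), so the sentence is false.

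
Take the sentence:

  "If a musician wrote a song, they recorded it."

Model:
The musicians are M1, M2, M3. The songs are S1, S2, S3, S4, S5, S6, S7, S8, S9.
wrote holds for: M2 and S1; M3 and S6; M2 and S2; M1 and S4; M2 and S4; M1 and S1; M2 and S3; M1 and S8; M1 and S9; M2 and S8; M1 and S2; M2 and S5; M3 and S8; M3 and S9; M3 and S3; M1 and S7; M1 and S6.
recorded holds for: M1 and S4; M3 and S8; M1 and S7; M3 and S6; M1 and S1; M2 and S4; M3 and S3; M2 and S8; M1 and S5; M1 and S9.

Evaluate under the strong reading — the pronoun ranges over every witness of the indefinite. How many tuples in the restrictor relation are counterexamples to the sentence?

8

"it" takes "a song" as antecedent — a donkey pronoun bound across the clause boundary.
Strong reading: for every (m,s) with wrote(m,s), recorded(m,s).
Restrictor pairs: (M1,S1) ✓  (M1,S2) ✗  (M1,S4) ✓  (M1,S6) ✗  (M1,S7) ✓  (M1,S8) ✗  (M1,S9) ✓  (M2,S1) ✗  (M2,S2) ✗  (M2,S3) ✗  (M2,S4) ✓  (M2,S5) ✗  (M2,S8) ✓  (M3,S3) ✓  (M3,S6) ✓  (M3,S8) ✓  (M3,S9) ✗
Counterexamples (restrictor pairs failing the scope): 8.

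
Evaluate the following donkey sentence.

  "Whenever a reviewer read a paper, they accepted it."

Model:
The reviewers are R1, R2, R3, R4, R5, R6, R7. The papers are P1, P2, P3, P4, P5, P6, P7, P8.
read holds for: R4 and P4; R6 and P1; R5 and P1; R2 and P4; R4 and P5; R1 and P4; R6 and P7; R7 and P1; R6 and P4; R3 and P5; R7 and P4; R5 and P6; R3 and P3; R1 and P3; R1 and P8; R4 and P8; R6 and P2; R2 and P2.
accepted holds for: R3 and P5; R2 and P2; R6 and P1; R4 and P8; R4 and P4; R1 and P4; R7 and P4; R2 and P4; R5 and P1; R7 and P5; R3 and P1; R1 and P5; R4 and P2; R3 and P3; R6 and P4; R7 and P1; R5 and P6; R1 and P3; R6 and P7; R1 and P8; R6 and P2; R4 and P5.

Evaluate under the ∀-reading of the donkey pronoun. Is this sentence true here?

"it" takes "a paper" as antecedent — a donkey pronoun bound across the clause boundary.
Strong reading: for every (r,p) with read(r,p), accepted(r,p).
Restrictor pairs: (R1,P3) ✓  (R1,P4) ✓  (R1,P8) ✓  (R2,P2) ✓  (R2,P4) ✓  (R3,P3) ✓  (R3,P5) ✓  (R4,P4) ✓  (R4,P5) ✓  (R4,P8) ✓  (R5,P1) ✓  (R5,P6) ✓  (R6,P1) ✓  (R6,P2) ✓  (R6,P4) ✓  (R6,P7) ✓  (R7,P1) ✓  (R7,P4) ✓
Every restrictor pair satisfies the scope.

True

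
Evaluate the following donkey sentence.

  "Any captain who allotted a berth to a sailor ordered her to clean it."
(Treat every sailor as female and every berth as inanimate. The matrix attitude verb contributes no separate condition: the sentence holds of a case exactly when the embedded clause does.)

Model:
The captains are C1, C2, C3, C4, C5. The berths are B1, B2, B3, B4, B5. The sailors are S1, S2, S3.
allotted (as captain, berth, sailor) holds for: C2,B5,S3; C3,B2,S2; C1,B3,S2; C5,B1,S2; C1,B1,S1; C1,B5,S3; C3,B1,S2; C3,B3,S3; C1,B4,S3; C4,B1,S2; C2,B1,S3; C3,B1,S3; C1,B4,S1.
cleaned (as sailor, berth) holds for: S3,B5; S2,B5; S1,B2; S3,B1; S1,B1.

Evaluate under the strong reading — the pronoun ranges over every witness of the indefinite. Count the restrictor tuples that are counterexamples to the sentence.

8

"her" takes "a sailor" as antecedent and "it" takes "a berth"; both are donkey pronouns co-varying with the restrictor.
Strong reading: for every (c,b,s) with allotted(c,b,s), cleaned(s,b).
Restrictor triples: (C1,B1,S1)→cleaned(S1,B1) ✓  (C1,B3,S2)→cleaned(S2,B3) ✗  (C1,B4,S1)→cleaned(S1,B4) ✗  (C1,B4,S3)→cleaned(S3,B4) ✗  (C1,B5,S3)→cleaned(S3,B5) ✓  (C2,B1,S3)→cleaned(S3,B1) ✓  (C2,B5,S3)→cleaned(S3,B5) ✓  (C3,B1,S2)→cleaned(S2,B1) ✗  (C3,B1,S3)→cleaned(S3,B1) ✓  (C3,B2,S2)→cleaned(S2,B2) ✗  (C3,B3,S3)→cleaned(S3,B3) ✗  (C4,B1,S2)→cleaned(S2,B1) ✗  (C5,B1,S2)→cleaned(S2,B1) ✗
Counterexamples (restrictor triples failing the scope): 8.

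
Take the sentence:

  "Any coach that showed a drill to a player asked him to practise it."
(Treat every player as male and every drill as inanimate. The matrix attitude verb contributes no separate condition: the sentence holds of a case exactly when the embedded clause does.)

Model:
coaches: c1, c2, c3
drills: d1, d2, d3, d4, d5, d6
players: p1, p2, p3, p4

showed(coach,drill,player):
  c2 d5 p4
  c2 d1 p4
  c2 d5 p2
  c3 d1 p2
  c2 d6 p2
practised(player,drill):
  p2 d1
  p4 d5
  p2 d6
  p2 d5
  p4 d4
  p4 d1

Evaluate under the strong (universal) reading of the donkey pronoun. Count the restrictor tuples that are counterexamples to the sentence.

"him" takes "a player" as antecedent and "it" takes "a drill"; both are donkey pronouns co-varying with the restrictor.
Strong reading: for every (c,d,p) with showed(c,d,p), practised(p,d).
Restrictor triples: (c2,d1,p4)→practised(p4,d1) ✓  (c2,d5,p2)→practised(p2,d5) ✓  (c2,d5,p4)→practised(p4,d5) ✓  (c2,d6,p2)→practised(p2,d6) ✓  (c3,d1,p2)→practised(p2,d1) ✓
Counterexamples (restrictor triples failing the scope): 0.

0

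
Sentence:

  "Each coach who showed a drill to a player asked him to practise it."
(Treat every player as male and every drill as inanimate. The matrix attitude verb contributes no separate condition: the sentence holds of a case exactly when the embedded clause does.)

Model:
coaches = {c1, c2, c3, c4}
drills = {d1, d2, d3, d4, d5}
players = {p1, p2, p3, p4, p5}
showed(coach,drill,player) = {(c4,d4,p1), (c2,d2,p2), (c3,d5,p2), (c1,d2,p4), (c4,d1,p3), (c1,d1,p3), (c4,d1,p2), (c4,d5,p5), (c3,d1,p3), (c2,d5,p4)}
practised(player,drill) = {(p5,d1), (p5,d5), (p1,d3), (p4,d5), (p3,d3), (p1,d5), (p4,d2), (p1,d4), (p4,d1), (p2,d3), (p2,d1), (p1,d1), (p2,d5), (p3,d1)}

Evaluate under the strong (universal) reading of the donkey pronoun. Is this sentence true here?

"him" takes "a player" as antecedent and "it" takes "a drill"; both are donkey pronouns co-varying with the restrictor.
Strong reading: for every (c,d,p) with showed(c,d,p), practised(p,d).
Restrictor triples: (c1,d1,p3)→practised(p3,d1) ✓  (c1,d2,p4)→practised(p4,d2) ✓  (c2,d2,p2)→practised(p2,d2) ✗  (c2,d5,p4)→practised(p4,d5) ✓  (c3,d1,p3)→practised(p3,d1) ✓  (c3,d5,p2)→practised(p2,d5) ✓  (c4,d1,p2)→practised(p2,d1) ✓  (c4,d1,p3)→practised(p3,d1) ✓  (c4,d4,p1)→practised(p1,d4) ✓  (c4,d5,p5)→practised(p5,d5) ✓
Counterexample: (c2,d2,p2) — practised(p2,d2) does not hold.

False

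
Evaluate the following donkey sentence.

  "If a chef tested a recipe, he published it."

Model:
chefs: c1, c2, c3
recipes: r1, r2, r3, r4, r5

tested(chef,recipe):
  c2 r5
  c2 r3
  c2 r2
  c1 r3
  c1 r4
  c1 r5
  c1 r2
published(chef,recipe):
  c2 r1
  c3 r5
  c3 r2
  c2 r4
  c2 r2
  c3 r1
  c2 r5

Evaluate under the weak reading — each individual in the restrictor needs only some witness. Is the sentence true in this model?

"it" takes "a recipe" as antecedent — a donkey pronoun bound across the clause boundary.
Weak reading: every chef c with some tested-recipe has at least one tested-recipe r such that published(c,r).
Per chef: c1:✗  c2:✓
c1 has no witness among its tested-recipes.

False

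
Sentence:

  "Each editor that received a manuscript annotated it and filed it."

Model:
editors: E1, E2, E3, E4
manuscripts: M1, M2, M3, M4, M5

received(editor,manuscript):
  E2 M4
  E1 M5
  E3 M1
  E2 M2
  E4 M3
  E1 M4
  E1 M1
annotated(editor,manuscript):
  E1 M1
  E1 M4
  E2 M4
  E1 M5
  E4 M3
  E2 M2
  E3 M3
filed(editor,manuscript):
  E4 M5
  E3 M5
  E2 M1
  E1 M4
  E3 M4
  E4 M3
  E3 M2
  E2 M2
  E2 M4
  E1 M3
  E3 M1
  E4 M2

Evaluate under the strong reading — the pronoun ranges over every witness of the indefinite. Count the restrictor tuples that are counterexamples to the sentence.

"it" takes "a manuscript" as antecedent — a donkey pronoun bound across the clause boundary.
Strong reading: for every (e,m) with received(e,m), annotated(e,m) ∧ filed(e,m).
Restrictor pairs: (E1,M1) ✗  (E1,M4) ✓  (E1,M5) ✗  (E2,M2) ✓  (E2,M4) ✓  (E3,M1) ✗  (E4,M3) ✓
Counterexamples (restrictor pairs failing the scope): 3.

3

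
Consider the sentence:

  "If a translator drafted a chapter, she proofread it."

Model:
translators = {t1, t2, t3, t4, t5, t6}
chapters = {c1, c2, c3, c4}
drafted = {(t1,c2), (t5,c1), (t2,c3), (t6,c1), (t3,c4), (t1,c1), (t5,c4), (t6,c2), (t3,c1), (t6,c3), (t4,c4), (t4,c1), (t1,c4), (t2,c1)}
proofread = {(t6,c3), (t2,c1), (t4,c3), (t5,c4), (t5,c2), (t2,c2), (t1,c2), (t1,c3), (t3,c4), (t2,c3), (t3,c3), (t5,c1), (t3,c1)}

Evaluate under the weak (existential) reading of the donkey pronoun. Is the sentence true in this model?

"it" takes "a chapter" as antecedent — a donkey pronoun bound across the clause boundary.
Weak reading: every translator t with some drafted-chapter has at least one drafted-chapter c such that proofread(t,c).
Per translator: t1:✓  t2:✓  t3:✓  t4:✗  t5:✓  t6:✓
t4 has no witness among its drafted-chapters.

False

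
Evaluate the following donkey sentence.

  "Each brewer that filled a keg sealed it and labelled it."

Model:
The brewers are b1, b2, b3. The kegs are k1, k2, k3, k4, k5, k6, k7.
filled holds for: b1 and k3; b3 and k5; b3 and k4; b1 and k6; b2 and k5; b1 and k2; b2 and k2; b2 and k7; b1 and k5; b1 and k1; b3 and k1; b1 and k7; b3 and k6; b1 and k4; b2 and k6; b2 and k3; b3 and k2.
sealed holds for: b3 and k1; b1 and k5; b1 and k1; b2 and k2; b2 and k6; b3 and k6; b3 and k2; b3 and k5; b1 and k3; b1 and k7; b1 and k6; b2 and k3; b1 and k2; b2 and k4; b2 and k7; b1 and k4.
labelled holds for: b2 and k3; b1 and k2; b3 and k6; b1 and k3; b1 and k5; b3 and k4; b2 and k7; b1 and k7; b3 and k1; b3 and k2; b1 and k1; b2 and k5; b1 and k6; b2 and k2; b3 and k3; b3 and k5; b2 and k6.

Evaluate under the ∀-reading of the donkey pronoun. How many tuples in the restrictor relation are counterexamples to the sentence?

"it" takes "a keg" as antecedent — a donkey pronoun bound across the clause boundary.
Strong reading: for every (b,k) with filled(b,k), sealed(b,k) ∧ labelled(b,k).
Restrictor pairs: (b1,k1) ✓  (b1,k2) ✓  (b1,k3) ✓  (b1,k4) ✗  (b1,k5) ✓  (b1,k6) ✓  (b1,k7) ✓  (b2,k2) ✓  (b2,k3) ✓  (b2,k5) ✗  (b2,k6) ✓  (b2,k7) ✓  (b3,k1) ✓  (b3,k2) ✓  (b3,k4) ✗  (b3,k5) ✓  (b3,k6) ✓
Counterexamples (restrictor pairs failing the scope): 3.

3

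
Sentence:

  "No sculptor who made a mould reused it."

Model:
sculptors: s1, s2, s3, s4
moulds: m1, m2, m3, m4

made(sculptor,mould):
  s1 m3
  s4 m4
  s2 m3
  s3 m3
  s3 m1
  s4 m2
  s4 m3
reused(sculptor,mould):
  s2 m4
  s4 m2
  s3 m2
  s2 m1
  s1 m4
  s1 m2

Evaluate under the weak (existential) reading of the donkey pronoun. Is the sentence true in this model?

"it" takes "a mould" as antecedent — a donkey pronoun bound across the clause boundary.
Truth condition: for no (s,m) with made(s,m) does reused(s,m) hold.
Restrictor pairs — does the scope hold? (s1,m3):fails  (s2,m3):fails  (s3,m1):fails  (s3,m3):fails  (s4,m2):holds  (s4,m3):fails  (s4,m4):fails
Scope holds for 1 pair(s), so the sentence is false.

False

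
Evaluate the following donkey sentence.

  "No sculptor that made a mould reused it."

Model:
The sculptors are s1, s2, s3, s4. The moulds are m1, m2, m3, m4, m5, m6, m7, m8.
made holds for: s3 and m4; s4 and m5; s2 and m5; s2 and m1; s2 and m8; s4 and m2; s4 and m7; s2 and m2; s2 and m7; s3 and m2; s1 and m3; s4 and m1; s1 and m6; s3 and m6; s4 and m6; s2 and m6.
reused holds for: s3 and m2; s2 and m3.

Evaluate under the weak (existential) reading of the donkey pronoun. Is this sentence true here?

"it" takes "a mould" as antecedent — a donkey pronoun bound across the clause boundary.
Truth condition: for no (s,m) with made(s,m) does reused(s,m) hold.
Restrictor pairs — does the scope hold? (s1,m3):fails  (s1,m6):fails  (s2,m1):fails  (s2,m2):fails  (s2,m5):fails  (s2,m6):fails  (s2,m7):fails  (s2,m8):fails  (s3,m2):holds  (s3,m4):fails  (s3,m6):fails  (s4,m1):fails  (s4,m2):fails  (s4,m5):fails  (s4,m6):fails  (s4,m7):fails
Scope holds for 1 pair(s), so the sentence is false.

False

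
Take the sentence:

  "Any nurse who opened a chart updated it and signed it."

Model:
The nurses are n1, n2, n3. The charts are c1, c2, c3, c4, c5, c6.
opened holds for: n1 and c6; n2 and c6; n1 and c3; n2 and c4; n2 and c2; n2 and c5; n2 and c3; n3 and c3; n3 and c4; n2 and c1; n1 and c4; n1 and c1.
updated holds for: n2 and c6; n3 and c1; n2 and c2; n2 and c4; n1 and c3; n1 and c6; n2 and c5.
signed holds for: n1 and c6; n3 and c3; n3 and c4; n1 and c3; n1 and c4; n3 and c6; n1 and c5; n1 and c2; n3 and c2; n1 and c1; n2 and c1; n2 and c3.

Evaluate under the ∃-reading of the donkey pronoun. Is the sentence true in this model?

"it" takes "a chart" as antecedent — a donkey pronoun bound across the clause boundary.
Weak reading: every nurse n with some opened-chart has at least one opened-chart c such that updated(n,c) ∧ signed(n,c).
Per nurse: n1:✓  n2:✗  n3:✗
n2 has no witness among its opened-charts.

False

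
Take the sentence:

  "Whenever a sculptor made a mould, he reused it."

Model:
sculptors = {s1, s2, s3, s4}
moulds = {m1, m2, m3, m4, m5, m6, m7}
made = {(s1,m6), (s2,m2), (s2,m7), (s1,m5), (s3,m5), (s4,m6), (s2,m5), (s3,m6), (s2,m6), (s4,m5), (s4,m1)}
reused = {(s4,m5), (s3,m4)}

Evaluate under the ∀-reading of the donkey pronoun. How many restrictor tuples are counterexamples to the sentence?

10

"it" takes "a mould" as antecedent — a donkey pronoun bound across the clause boundary.
Strong reading: for every (s,m) with made(s,m), reused(s,m).
Restrictor pairs: (s1,m5) ✗  (s1,m6) ✗  (s2,m2) ✗  (s2,m5) ✗  (s2,m6) ✗  (s2,m7) ✗  (s3,m5) ✗  (s3,m6) ✗  (s4,m1) ✗  (s4,m5) ✓  (s4,m6) ✗
Counterexamples (restrictor pairs failing the scope): 10.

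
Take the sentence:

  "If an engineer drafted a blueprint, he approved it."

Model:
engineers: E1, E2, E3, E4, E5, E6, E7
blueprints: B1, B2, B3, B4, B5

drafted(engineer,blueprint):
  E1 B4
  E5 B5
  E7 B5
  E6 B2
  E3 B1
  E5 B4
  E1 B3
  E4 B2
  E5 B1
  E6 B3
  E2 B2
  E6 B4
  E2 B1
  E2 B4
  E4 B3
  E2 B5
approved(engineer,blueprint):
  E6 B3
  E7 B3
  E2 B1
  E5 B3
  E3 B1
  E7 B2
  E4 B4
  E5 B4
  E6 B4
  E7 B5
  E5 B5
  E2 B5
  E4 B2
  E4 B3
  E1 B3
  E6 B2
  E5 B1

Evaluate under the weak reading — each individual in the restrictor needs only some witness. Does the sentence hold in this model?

"it" takes "a blueprint" as antecedent — a donkey pronoun bound across the clause boundary.
Weak reading: every engineer e with some drafted-blueprint has at least one drafted-blueprint b such that approved(e,b).
Per engineer: E1:✓  E2:✓  E3:✓  E4:✓  E5:✓  E6:✓  E7:✓
Every engineer in the restrictor has a witness.

True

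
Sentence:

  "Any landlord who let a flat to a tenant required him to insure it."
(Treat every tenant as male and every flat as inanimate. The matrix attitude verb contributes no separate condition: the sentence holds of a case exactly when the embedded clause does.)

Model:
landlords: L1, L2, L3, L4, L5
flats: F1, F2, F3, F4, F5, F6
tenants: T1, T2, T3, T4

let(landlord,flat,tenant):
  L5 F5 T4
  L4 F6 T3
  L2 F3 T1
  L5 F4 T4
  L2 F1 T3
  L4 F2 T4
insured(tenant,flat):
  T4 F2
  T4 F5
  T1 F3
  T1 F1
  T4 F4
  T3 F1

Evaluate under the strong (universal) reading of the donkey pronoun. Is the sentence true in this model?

False

"him" takes "a tenant" as antecedent and "it" takes "a flat"; both are donkey pronouns co-varying with the restrictor.
Strong reading: for every (l,f,t) with let(l,f,t), insured(t,f).
Restrictor triples: (L2,F1,T3)→insured(T3,F1) ✓  (L2,F3,T1)→insured(T1,F3) ✓  (L4,F2,T4)→insured(T4,F2) ✓  (L4,F6,T3)→insured(T3,F6) ✗  (L5,F4,T4)→insured(T4,F4) ✓  (L5,F5,T4)→insured(T4,F5) ✓
Counterexample: (L4,F6,T3) — insured(T3,F6) does not hold.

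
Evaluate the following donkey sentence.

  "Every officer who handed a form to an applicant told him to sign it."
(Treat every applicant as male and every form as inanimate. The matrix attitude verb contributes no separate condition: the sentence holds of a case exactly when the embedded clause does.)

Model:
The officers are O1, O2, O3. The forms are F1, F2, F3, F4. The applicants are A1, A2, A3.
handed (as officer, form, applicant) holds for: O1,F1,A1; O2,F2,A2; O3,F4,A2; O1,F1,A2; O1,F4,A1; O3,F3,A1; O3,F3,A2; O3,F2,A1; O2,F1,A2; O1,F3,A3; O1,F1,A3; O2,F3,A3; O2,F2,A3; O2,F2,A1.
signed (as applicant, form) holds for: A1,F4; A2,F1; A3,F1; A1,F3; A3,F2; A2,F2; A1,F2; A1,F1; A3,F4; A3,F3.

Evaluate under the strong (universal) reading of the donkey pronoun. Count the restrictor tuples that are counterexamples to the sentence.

"him" takes "an applicant" as antecedent and "it" takes "a form"; both are donkey pronouns co-varying with the restrictor.
Strong reading: for every (o,f,a) with handed(o,f,a), signed(a,f).
Restrictor triples: (O1,F1,A1)→signed(A1,F1) ✓  (O1,F1,A2)→signed(A2,F1) ✓  (O1,F1,A3)→signed(A3,F1) ✓  (O1,F3,A3)→signed(A3,F3) ✓  (O1,F4,A1)→signed(A1,F4) ✓  (O2,F1,A2)→signed(A2,F1) ✓  (O2,F2,A1)→signed(A1,F2) ✓  (O2,F2,A2)→signed(A2,F2) ✓  (O2,F2,A3)→signed(A3,F2) ✓  (O2,F3,A3)→signed(A3,F3) ✓  (O3,F2,A1)→signed(A1,F2) ✓  (O3,F3,A1)→signed(A1,F3) ✓  (O3,F3,A2)→signed(A2,F3) ✗  (O3,F4,A2)→signed(A2,F4) ✗
Counterexamples (restrictor triples failing the scope): 2.

2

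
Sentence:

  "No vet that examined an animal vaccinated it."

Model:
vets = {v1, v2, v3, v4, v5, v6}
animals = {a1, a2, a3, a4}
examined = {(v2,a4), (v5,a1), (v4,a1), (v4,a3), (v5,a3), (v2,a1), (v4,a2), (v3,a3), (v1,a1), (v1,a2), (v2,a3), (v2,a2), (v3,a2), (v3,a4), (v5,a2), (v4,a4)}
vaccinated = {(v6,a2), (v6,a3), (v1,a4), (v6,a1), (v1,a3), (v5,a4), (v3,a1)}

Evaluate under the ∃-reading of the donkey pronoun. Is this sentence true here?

"it" takes "an animal" as antecedent — a donkey pronoun bound across the clause boundary.
Truth condition: for no (v,a) with examined(v,a) does vaccinated(v,a) hold.
Restrictor pairs — does the scope hold? (v1,a1):fails  (v1,a2):fails  (v2,a1):fails  (v2,a2):fails  (v2,a3):fails  (v2,a4):fails  (v3,a2):fails  (v3,a3):fails  (v3,a4):fails  (v4,a1):fails  (v4,a2):fails  (v4,a3):fails  (v4,a4):fails  (v5,a1):fails  (v5,a2):fails  (v5,a3):fails
Scope holds for no restrictor pair, so the sentence is true.

True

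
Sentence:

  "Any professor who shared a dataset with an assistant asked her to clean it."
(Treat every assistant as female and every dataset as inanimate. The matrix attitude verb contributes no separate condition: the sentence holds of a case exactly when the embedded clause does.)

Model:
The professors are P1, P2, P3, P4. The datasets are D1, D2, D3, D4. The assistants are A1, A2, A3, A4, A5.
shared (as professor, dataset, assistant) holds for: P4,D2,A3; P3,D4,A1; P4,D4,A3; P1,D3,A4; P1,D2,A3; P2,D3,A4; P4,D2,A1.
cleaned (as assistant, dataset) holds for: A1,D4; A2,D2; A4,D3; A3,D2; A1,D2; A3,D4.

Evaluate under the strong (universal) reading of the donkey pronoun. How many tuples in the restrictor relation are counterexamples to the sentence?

"her" takes "an assistant" as antecedent and "it" takes "a dataset"; both are donkey pronouns co-varying with the restrictor.
Strong reading: for every (p,d,a) with shared(p,d,a), cleaned(a,d).
Restrictor triples: (P1,D2,A3)→cleaned(A3,D2) ✓  (P1,D3,A4)→cleaned(A4,D3) ✓  (P2,D3,A4)→cleaned(A4,D3) ✓  (P3,D4,A1)→cleaned(A1,D4) ✓  (P4,D2,A1)→cleaned(A1,D2) ✓  (P4,D2,A3)→cleaned(A3,D2) ✓  (P4,D4,A3)→cleaned(A3,D4) ✓
Counterexamples (restrictor triples failing the scope): 0.

0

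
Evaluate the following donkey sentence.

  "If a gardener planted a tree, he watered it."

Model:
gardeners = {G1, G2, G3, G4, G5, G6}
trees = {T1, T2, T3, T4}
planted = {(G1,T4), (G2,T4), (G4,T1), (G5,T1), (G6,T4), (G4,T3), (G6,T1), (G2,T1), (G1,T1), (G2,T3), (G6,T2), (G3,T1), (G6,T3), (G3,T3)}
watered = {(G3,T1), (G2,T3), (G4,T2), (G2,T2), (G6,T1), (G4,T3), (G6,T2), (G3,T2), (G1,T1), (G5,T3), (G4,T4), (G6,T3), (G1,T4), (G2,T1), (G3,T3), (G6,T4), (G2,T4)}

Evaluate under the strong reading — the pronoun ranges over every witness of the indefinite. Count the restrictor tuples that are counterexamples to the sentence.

2

"it" takes "a tree" as antecedent — a donkey pronoun bound across the clause boundary.
Strong reading: for every (g,t) with planted(g,t), watered(g,t).
Restrictor pairs: (G1,T1) ✓  (G1,T4) ✓  (G2,T1) ✓  (G2,T3) ✓  (G2,T4) ✓  (G3,T1) ✓  (G3,T3) ✓  (G4,T1) ✗  (G4,T3) ✓  (G5,T1) ✗  (G6,T1) ✓  (G6,T2) ✓  (G6,T3) ✓  (G6,T4) ✓
Counterexamples (restrictor pairs failing the scope): 2.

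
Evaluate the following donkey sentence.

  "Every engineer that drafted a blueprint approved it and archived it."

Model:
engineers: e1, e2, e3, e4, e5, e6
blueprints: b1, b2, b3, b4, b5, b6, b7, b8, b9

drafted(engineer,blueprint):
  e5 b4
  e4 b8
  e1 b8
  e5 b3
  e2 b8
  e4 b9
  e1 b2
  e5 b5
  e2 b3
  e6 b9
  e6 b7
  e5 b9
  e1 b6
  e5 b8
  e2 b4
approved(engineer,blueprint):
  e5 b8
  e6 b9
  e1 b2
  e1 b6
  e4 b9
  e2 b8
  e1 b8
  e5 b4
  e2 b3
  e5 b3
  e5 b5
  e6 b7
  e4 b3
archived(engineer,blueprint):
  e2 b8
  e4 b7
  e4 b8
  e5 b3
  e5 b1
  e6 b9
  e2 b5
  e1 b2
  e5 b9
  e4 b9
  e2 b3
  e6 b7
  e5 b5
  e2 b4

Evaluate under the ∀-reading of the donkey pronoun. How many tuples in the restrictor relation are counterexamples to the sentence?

7

"it" takes "a blueprint" as antecedent — a donkey pronoun bound across the clause boundary.
Strong reading: for every (e,b) with drafted(e,b), approved(e,b) ∧ archived(e,b).
Restrictor pairs: (e1,b2) ✓  (e1,b6) ✗  (e1,b8) ✗  (e2,b3) ✓  (e2,b4) ✗  (e2,b8) ✓  (e4,b8) ✗  (e4,b9) ✓  (e5,b3) ✓  (e5,b4) ✗  (e5,b5) ✓  (e5,b8) ✗  (e5,b9) ✗  (e6,b7) ✓  (e6,b9) ✓
Counterexamples (restrictor pairs failing the scope): 7.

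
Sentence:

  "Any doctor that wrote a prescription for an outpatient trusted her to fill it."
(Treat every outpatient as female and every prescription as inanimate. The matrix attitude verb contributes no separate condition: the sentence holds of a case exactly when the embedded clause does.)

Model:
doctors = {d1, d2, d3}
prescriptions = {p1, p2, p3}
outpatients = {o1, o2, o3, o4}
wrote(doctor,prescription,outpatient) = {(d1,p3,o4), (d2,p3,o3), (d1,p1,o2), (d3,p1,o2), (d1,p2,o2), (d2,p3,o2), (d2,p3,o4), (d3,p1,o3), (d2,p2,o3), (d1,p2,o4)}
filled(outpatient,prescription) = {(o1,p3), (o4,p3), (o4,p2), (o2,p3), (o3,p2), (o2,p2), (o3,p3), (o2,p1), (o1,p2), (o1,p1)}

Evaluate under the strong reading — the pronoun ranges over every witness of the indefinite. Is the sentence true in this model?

"her" takes "an outpatient" as antecedent and "it" takes "a prescription"; both are donkey pronouns co-varying with the restrictor.
Strong reading: for every (d,p,o) with wrote(d,p,o), filled(o,p).
Restrictor triples: (d1,p1,o2)→filled(o2,p1) ✓  (d1,p2,o2)→filled(o2,p2) ✓  (d1,p2,o4)→filled(o4,p2) ✓  (d1,p3,o4)→filled(o4,p3) ✓  (d2,p2,o3)→filled(o3,p2) ✓  (d2,p3,o2)→filled(o2,p3) ✓  (d2,p3,o3)→filled(o3,p3) ✓  (d2,p3,o4)→filled(o4,p3) ✓  (d3,p1,o2)→filled(o2,p1) ✓  (d3,p1,o3)→filled(o3,p1) ✗
Counterexample: (d3,p1,o3) — filled(o3,p1) does not hold.

False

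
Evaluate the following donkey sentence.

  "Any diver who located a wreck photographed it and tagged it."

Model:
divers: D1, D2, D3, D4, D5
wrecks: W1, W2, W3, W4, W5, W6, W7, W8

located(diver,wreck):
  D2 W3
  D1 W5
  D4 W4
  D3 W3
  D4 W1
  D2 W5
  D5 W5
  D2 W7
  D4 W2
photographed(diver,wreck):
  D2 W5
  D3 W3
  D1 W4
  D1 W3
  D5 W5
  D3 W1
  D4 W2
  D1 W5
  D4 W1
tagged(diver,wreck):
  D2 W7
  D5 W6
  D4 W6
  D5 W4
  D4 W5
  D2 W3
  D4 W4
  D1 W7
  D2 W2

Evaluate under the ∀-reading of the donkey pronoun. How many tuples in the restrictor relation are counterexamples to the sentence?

9

"it" takes "a wreck" as antecedent — a donkey pronoun bound across the clause boundary.
Strong reading: for every (d,w) with located(d,w), photographed(d,w) ∧ tagged(d,w).
Restrictor pairs: (D1,W5) ✗  (D2,W3) ✗  (D2,W5) ✗  (D2,W7) ✗  (D3,W3) ✗  (D4,W1) ✗  (D4,W2) ✗  (D4,W4) ✗  (D5,W5) ✗
Counterexamples (restrictor pairs failing the scope): 9.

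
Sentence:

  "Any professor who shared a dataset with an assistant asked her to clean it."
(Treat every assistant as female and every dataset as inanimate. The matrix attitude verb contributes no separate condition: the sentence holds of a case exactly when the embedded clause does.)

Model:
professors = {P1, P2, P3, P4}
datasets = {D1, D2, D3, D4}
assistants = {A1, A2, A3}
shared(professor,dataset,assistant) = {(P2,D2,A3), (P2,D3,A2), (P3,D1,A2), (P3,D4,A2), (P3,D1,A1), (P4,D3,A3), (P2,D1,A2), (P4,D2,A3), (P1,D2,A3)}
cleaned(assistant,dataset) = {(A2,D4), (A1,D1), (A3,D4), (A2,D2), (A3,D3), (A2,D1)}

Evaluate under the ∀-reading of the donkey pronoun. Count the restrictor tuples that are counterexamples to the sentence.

"her" takes "an assistant" as antecedent and "it" takes "a dataset"; both are donkey pronouns co-varying with the restrictor.
Strong reading: for every (p,d,a) with shared(p,d,a), cleaned(a,d).
Restrictor triples: (P1,D2,A3)→cleaned(A3,D2) ✗  (P2,D1,A2)→cleaned(A2,D1) ✓  (P2,D2,A3)→cleaned(A3,D2) ✗  (P2,D3,A2)→cleaned(A2,D3) ✗  (P3,D1,A1)→cleaned(A1,D1) ✓  (P3,D1,A2)→cleaned(A2,D1) ✓  (P3,D4,A2)→cleaned(A2,D4) ✓  (P4,D2,A3)→cleaned(A3,D2) ✗  (P4,D3,A3)→cleaned(A3,D3) ✓
Counterexamples (restrictor triples failing the scope): 4.

4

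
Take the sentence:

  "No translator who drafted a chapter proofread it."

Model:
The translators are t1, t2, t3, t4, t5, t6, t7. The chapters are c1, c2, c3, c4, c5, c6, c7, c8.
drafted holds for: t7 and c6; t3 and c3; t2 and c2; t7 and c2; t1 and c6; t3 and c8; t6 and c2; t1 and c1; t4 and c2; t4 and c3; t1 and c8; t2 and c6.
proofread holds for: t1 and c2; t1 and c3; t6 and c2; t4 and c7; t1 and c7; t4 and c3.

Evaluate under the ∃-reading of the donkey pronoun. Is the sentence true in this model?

"it" takes "a chapter" as antecedent — a donkey pronoun bound across the clause boundary.
Truth condition: for no (t,c) with drafted(t,c) does proofread(t,c) hold.
Restrictor pairs — does the scope hold? (t1,c1):fails  (t1,c6):fails  (t1,c8):fails  (t2,c2):fails  (t2,c6):fails  (t3,c3):fails  (t3,c8):fails  (t4,c2):fails  (t4,c3):holds  (t6,c2):holds  (t7,c2):fails  (t7,c6):fails
Scope holds for 2 pair(s), so the sentence is false.

False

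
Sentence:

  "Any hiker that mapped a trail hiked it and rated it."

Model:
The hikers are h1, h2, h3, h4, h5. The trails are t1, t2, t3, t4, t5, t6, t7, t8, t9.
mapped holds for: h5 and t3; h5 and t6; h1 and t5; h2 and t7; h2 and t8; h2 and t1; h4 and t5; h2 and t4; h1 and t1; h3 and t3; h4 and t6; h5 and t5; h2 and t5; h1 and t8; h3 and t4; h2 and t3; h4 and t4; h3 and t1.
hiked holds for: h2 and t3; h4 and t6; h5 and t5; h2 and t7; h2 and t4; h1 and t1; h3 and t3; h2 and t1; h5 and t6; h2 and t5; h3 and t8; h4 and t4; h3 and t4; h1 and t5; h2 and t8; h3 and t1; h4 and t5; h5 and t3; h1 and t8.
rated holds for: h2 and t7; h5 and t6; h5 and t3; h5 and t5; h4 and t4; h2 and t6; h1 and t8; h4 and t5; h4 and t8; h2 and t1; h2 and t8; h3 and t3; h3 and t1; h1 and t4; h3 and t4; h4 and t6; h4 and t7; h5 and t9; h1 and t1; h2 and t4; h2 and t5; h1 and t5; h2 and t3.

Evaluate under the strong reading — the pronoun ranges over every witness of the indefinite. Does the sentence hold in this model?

"it" takes "a trail" as antecedent — a donkey pronoun bound across the clause boundary.
Strong reading: for every (h,t) with mapped(h,t), hiked(h,t) ∧ rated(h,t).
Restrictor pairs: (h1,t1) ✓  (h1,t5) ✓  (h1,t8) ✓  (h2,t1) ✓  (h2,t3) ✓  (h2,t4) ✓  (h2,t5) ✓  (h2,t7) ✓  (h2,t8) ✓  (h3,t1) ✓  (h3,t3) ✓  (h3,t4) ✓  (h4,t4) ✓  (h4,t5) ✓  (h4,t6) ✓  (h5,t3) ✓  (h5,t5) ✓  (h5,t6) ✓
Every restrictor pair satisfies the scope.

True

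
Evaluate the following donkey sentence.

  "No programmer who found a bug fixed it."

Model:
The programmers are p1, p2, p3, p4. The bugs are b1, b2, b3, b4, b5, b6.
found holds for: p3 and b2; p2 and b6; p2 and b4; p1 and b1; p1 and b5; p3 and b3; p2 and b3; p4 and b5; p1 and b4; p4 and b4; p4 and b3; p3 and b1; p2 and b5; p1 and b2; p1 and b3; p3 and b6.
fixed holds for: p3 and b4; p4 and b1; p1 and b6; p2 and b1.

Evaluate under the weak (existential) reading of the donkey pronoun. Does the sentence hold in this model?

"it" takes "a bug" as antecedent — a donkey pronoun bound across the clause boundary.
Truth condition: for no (p,b) with found(p,b) does fixed(p,b) hold.
Restrictor pairs — does the scope hold? (p1,b1):fails  (p1,b2):fails  (p1,b3):fails  (p1,b4):fails  (p1,b5):fails  (p2,b3):fails  (p2,b4):fails  (p2,b5):fails  (p2,b6):fails  (p3,b1):fails  (p3,b2):fails  (p3,b3):fails  (p3,b6):fails  (p4,b3):fails  (p4,b4):fails  (p4,b5):fails
Scope holds for no restrictor pair, so the sentence is true.

True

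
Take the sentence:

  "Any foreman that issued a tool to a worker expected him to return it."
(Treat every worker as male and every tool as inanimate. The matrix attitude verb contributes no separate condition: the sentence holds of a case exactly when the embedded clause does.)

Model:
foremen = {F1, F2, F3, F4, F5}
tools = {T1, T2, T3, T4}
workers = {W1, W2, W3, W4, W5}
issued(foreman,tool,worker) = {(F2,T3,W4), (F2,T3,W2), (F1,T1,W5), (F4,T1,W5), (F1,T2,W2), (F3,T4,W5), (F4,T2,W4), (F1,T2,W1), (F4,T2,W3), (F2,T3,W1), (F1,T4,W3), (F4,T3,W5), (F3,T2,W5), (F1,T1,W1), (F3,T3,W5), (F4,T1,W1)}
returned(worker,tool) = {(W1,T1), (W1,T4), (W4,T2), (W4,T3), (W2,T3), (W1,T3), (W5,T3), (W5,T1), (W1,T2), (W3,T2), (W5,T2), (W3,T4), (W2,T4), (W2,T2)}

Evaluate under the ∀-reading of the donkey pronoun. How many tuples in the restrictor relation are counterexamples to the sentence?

1

"him" takes "a worker" as antecedent and "it" takes "a tool"; both are donkey pronouns co-varying with the restrictor.
Strong reading: for every (f,t,w) with issued(f,t,w), returned(w,t).
Restrictor triples: (F1,T1,W1)→returned(W1,T1) ✓  (F1,T1,W5)→returned(W5,T1) ✓  (F1,T2,W1)→returned(W1,T2) ✓  (F1,T2,W2)→returned(W2,T2) ✓  (F1,T4,W3)→returned(W3,T4) ✓  (F2,T3,W1)→returned(W1,T3) ✓  (F2,T3,W2)→returned(W2,T3) ✓  (F2,T3,W4)→returned(W4,T3) ✓  (F3,T2,W5)→returned(W5,T2) ✓  (F3,T3,W5)→returned(W5,T3) ✓  (F3,T4,W5)→returned(W5,T4) ✗  (F4,T1,W1)→returned(W1,T1) ✓  (F4,T1,W5)→returned(W5,T1) ✓  (F4,T2,W3)→returned(W3,T2) ✓  (F4,T2,W4)→returned(W4,T2) ✓  (F4,T3,W5)→returned(W5,T3) ✓
Counterexamples (restrictor triples failing the scope): 1.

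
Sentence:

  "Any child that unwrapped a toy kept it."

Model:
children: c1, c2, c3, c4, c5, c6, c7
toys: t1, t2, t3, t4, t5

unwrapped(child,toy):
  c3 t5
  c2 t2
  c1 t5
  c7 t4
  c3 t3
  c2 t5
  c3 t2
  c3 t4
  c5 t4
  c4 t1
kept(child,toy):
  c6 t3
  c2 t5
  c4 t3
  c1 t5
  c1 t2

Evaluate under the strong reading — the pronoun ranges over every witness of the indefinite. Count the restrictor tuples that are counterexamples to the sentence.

8

"it" takes "a toy" as antecedent — a donkey pronoun bound across the clause boundary.
Strong reading: for every (c,t) with unwrapped(c,t), kept(c,t).
Restrictor pairs: (c1,t5) ✓  (c2,t2) ✗  (c2,t5) ✓  (c3,t2) ✗  (c3,t3) ✗  (c3,t4) ✗  (c3,t5) ✗  (c4,t1) ✗  (c5,t4) ✗  (c7,t4) ✗
Counterexamples (restrictor pairs failing the scope): 8.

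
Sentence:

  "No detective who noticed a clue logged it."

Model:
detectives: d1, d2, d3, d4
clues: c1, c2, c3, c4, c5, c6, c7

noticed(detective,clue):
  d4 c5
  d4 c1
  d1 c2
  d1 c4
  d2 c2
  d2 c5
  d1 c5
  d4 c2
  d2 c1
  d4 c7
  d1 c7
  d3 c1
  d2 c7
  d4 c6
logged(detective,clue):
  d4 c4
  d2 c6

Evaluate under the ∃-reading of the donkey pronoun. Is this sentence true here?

True

"it" takes "a clue" as antecedent — a donkey pronoun bound across the clause boundary.
Truth condition: for no (d,c) with noticed(d,c) does logged(d,c) hold.
Restrictor pairs — does the scope hold? (d1,c2):fails  (d1,c4):fails  (d1,c5):fails  (d1,c7):fails  (d2,c1):fails  (d2,c2):fails  (d2,c5):fails  (d2,c7):fails  (d3,c1):fails  (d4,c1):fails  (d4,c2):fails  (d4,c5):fails  (d4,c6):fails  (d4,c7):fails
Scope holds for no restrictor pair, so the sentence is true.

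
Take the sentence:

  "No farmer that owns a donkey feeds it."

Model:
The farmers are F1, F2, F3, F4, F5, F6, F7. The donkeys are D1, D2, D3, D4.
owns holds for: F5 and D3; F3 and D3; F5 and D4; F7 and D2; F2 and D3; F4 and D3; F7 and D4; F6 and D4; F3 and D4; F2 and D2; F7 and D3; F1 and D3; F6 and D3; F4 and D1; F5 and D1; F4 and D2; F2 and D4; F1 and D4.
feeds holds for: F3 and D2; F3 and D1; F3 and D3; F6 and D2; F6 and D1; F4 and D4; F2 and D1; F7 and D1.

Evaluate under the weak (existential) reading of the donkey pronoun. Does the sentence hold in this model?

"it" takes "a donkey" as antecedent — a donkey pronoun bound across the clause boundary.
Truth condition: for no (f,d) with owns(f,d) does feeds(f,d) hold.
Restrictor pairs — does the scope hold? (F1,D3):fails  (F1,D4):fails  (F2,D2):fails  (F2,D3):fails  (F2,D4):fails  (F3,D3):holds  (F3,D4):fails  (F4,D1):fails  (F4,D2):fails  (F4,D3):fails  (F5,D1):fails  (F5,D3):fails  (F5,D4):fails  (F6,D3):fails  (F6,D4):fails  (F7,D2):fails  (F7,D3):fails  (F7,D4):fails
Scope holds for 1 pair(s), so the sentence is false.

False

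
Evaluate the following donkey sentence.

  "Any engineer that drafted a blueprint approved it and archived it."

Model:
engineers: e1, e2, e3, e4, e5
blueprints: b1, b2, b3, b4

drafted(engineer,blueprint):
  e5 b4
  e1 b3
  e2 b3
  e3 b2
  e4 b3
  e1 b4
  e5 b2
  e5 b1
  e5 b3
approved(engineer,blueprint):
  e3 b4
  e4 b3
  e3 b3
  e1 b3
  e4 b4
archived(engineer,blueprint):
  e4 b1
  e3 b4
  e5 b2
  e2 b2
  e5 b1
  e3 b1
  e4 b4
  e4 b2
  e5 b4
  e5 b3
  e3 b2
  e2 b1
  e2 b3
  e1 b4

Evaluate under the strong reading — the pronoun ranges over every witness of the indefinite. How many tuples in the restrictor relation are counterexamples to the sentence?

"it" takes "a blueprint" as antecedent — a donkey pronoun bound across the clause boundary.
Strong reading: for every (e,b) with drafted(e,b), approved(e,b) ∧ archived(e,b).
Restrictor pairs: (e1,b3) ✗  (e1,b4) ✗  (e2,b3) ✗  (e3,b2) ✗  (e4,b3) ✗  (e5,b1) ✗  (e5,b2) ✗  (e5,b3) ✗  (e5,b4) ✗
Counterexamples (restrictor pairs failing the scope): 9.

9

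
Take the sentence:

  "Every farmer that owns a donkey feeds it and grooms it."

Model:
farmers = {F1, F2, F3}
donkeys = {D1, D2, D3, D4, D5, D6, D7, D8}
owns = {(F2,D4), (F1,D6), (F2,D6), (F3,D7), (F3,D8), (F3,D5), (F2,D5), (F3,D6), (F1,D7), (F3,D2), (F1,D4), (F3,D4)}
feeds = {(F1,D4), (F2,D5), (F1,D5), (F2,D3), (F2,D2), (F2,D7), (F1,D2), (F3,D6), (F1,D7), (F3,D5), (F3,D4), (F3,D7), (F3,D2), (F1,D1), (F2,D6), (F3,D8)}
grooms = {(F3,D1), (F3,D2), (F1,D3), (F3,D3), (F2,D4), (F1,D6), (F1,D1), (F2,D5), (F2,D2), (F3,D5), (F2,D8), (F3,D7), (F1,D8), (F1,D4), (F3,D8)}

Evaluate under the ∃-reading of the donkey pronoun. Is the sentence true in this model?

"it" takes "a donkey" as antecedent — a donkey pronoun bound across the clause boundary.
Weak reading: every farmer f with some owns-donkey has at least one owns-donkey d such that feeds(f,d) ∧ grooms(f,d).
Per farmer: F1:✓  F2:✓  F3:✓
Every farmer in the restrictor has a witness.

True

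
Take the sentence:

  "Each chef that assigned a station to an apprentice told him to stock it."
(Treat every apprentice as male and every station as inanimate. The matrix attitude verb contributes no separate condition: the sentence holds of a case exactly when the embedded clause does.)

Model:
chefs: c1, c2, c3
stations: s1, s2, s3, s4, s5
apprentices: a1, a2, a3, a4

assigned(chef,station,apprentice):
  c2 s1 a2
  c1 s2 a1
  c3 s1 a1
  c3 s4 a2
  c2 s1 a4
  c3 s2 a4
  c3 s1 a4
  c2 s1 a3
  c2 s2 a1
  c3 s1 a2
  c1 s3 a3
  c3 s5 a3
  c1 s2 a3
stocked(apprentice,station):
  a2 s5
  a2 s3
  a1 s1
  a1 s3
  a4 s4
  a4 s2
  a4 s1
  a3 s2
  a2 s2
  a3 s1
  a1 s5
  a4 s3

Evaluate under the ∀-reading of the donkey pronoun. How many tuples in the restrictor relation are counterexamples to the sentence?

"him" takes "an apprentice" as antecedent and "it" takes "a station"; both are donkey pronouns co-varying with the restrictor.
Strong reading: for every (c,s,a) with assigned(c,s,a), stocked(a,s).
Restrictor triples: (c1,s2,a1)→stocked(a1,s2) ✗  (c1,s2,a3)→stocked(a3,s2) ✓  (c1,s3,a3)→stocked(a3,s3) ✗  (c2,s1,a2)→stocked(a2,s1) ✗  (c2,s1,a3)→stocked(a3,s1) ✓  (c2,s1,a4)→stocked(a4,s1) ✓  (c2,s2,a1)→stocked(a1,s2) ✗  (c3,s1,a1)→stocked(a1,s1) ✓  (c3,s1,a2)→stocked(a2,s1) ✗  (c3,s1,a4)→stocked(a4,s1) ✓  (c3,s2,a4)→stocked(a4,s2) ✓  (c3,s4,a2)→stocked(a2,s4) ✗  (c3,s5,a3)→stocked(a3,s5) ✗
Counterexamples (restrictor triples failing the scope): 7.

7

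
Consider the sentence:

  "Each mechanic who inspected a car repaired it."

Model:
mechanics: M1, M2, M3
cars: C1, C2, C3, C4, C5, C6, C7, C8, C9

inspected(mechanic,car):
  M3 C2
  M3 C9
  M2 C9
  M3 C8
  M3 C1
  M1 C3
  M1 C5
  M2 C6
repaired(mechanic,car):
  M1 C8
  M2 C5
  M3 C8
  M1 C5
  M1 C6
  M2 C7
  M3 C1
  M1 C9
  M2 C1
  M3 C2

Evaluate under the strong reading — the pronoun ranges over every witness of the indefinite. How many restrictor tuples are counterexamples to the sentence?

4

"it" takes "a car" as antecedent — a donkey pronoun bound across the clause boundary.
Strong reading: for every (m,c) with inspected(m,c), repaired(m,c).
Restrictor pairs: (M1,C3) ✗  (M1,C5) ✓  (M2,C6) ✗  (M2,C9) ✗  (M3,C1) ✓  (M3,C2) ✓  (M3,C8) ✓  (M3,C9) ✗
Counterexamples (restrictor pairs failing the scope): 4.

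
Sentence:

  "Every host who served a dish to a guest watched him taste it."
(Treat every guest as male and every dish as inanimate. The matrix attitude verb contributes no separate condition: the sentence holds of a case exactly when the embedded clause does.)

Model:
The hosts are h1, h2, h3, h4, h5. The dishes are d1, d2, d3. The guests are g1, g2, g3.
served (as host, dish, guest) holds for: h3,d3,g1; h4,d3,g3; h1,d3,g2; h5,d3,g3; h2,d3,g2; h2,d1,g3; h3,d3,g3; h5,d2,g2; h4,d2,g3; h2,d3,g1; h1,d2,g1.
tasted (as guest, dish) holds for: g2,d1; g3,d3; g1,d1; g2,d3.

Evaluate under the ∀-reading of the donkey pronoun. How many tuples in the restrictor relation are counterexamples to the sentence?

6

"him" takes "a guest" as antecedent and "it" takes "a dish"; both are donkey pronouns co-varying with the restrictor.
Strong reading: for every (h,d,g) with served(h,d,g), tasted(g,d).
Restrictor triples: (h1,d2,g1)→tasted(g1,d2) ✗  (h1,d3,g2)→tasted(g2,d3) ✓  (h2,d1,g3)→tasted(g3,d1) ✗  (h2,d3,g1)→tasted(g1,d3) ✗  (h2,d3,g2)→tasted(g2,d3) ✓  (h3,d3,g1)→tasted(g1,d3) ✗  (h3,d3,g3)→tasted(g3,d3) ✓  (h4,d2,g3)→tasted(g3,d2) ✗  (h4,d3,g3)→tasted(g3,d3) ✓  (h5,d2,g2)→tasted(g2,d2) ✗  (h5,d3,g3)→tasted(g3,d3) ✓
Counterexamples (restrictor triples failing the scope): 6.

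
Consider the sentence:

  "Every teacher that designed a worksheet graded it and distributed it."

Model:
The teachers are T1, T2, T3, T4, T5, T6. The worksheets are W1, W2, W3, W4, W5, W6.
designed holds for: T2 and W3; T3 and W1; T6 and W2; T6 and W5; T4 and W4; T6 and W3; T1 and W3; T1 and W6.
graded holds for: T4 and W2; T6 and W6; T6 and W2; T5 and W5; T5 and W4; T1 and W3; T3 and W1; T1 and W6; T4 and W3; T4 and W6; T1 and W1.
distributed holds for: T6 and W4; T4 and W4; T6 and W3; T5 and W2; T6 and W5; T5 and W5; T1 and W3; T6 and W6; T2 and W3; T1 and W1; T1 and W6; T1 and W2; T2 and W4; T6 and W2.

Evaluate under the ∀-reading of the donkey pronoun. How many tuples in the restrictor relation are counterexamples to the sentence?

"it" takes "a worksheet" as antecedent — a donkey pronoun bound across the clause boundary.
Strong reading: for every (t,w) with designed(t,w), graded(t,w) ∧ distributed(t,w).
Restrictor pairs: (T1,W3) ✓  (T1,W6) ✓  (T2,W3) ✗  (T3,W1) ✗  (T4,W4) ✗  (T6,W2) ✓  (T6,W3) ✗  (T6,W5) ✗
Counterexamples (restrictor pairs failing the scope): 5.

5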